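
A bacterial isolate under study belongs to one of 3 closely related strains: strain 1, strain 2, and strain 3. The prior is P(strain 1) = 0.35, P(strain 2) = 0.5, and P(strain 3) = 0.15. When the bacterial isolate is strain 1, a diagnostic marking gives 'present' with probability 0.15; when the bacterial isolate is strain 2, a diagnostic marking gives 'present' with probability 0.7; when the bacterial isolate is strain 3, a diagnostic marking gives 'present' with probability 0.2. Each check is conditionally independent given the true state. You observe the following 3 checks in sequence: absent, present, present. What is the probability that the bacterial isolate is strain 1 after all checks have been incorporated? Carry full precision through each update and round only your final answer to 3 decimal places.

After 'absent': normaliser = 0.85·0.3500 + 0.3·0.5000 + 0.8·0.1500; P(strain 1) ≈ 0.5242, P(strain 2) ≈ 0.2643, P(strain 3) ≈ 0.2115
After 'present': normaliser = 0.15·0.5242 + 0.7·0.2643 + 0.2·0.2115; P(strain 1) ≈ 0.2570, P(strain 2) ≈ 0.6048, P(strain 3) ≈ 0.1382
After 'present': normaliser = 0.15·0.2570 + 0.7·0.6048 + 0.2·0.1382; P(strain 1) ≈ 0.0788, P(strain 2) ≈ 0.8648, P(strain 3) ≈ 0.0565

0.079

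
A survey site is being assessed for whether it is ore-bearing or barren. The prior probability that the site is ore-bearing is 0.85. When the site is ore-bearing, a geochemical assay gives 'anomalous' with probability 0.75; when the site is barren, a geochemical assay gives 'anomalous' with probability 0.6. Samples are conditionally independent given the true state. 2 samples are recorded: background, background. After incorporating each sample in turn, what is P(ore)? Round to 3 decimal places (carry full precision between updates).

Each posterior becomes the prior for the next update.
After 'background': P(ore) = 0.25·0.8500 / (0.25·0.8500 + 0.4·0.1500) ≈ 0.7798
After 'background': P(ore) = 0.25·0.7798 / (0.25·0.7798 + 0.4·0.2202) ≈ 0.6888

0.689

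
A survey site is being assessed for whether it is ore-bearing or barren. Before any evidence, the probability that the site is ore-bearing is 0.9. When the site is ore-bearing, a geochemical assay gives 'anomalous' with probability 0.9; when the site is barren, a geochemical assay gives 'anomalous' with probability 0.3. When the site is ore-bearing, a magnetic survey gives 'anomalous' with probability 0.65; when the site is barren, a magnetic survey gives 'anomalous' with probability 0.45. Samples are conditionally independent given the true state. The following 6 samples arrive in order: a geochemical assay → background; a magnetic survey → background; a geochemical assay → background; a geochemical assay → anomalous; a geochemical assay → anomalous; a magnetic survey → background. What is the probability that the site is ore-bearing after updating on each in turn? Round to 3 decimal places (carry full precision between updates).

After a geochemical assay='background': P(ore) = 0.1·0.9000 / (0.1·0.9000 + 0.7·0.1000) ≈ 0.5625
After a magnetic survey='background': P(ore) = 0.35·0.5625 / (0.35·0.5625 + 0.55·0.4375) ≈ 0.4500
After a geochemical assay='background': P(ore) = 0.1·0.4500 / (0.1·0.4500 + 0.7·0.5500) ≈ 0.1047
After a geochemical assay='anomalous': P(ore) = 0.9·0.1047 / (0.9·0.1047 + 0.3·0.8953) ≈ 0.2596
After a geochemical assay='anomalous': P(ore) = 0.9·0.2596 / (0.9·0.2596 + 0.3·0.7404) ≈ 0.5127
After a magnetic survey='background': P(ore) = 0.35·0.5127 / (0.35·0.5127 + 0.55·0.4873) ≈ 0.4010

0.401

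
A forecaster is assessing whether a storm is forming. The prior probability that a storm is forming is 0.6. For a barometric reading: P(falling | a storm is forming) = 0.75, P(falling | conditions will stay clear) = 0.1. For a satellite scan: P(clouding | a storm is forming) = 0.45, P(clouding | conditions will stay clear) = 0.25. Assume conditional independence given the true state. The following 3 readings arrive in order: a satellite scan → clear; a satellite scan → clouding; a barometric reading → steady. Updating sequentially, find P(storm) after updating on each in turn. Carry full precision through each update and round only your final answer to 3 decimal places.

After a satellite scan='clear': P(storm) = 0.55·0.6000 / (0.55·0.6000 + 0.75·0.4000) ≈ 0.5238
After a satellite scan='clouding': P(storm) = 0.45·0.5238 / (0.45·0.5238 + 0.25·0.4762) ≈ 0.6644
After a barometric reading='steady': P(storm) = 0.25·0.6644 / (0.25·0.6644 + 0.9·0.3356) ≈ 0.3548

0.355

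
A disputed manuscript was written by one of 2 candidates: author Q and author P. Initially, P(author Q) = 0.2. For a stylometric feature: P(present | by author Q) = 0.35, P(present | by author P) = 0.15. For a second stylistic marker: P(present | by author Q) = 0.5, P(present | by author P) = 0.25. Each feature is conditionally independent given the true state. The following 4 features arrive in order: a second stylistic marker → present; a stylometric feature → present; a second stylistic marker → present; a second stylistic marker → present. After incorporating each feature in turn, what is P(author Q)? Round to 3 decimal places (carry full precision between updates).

After a second stylistic marker='present': P(author Q) = 0.5·0.2000 / (0.5·0.2000 + 0.25·0.8000) ≈ 0.3333
After a stylometric feature='present': P(author Q) = 0.35·0.3333 / (0.35·0.3333 + 0.15·0.6667) ≈ 0.5385
After a second stylistic marker='present': P(author Q) = 0.5·0.5385 / (0.5·0.5385 + 0.25·0.4615) ≈ 0.7000
After a second stylistic marker='present': P(author Q) = 0.5·0.7000 / (0.5·0.7000 + 0.25·0.3000) ≈ 0.8235

0.824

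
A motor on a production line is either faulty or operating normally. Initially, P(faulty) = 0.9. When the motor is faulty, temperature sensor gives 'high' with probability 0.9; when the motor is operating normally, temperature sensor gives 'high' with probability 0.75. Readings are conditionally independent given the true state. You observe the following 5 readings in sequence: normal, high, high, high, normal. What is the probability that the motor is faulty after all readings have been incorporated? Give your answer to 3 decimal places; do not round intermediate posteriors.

After 'normal': P(faulty) = 0.1·0.9000 / (0.1·0.9000 + 0.25·0.1000) ≈ 0.7826
After 'high': P(faulty) = 0.9·0.7826 / (0.9·0.7826 + 0.75·0.2174) ≈ 0.8120
After 'high': P(faulty) = 0.9·0.8120 / (0.9·0.8120 + 0.75·0.1880) ≈ 0.8383
After 'high': P(faulty) = 0.9·0.8383 / (0.9·0.8383 + 0.75·0.1617) ≈ 0.8615
After 'normal': P(faulty) = 0.1·0.8615 / (0.1·0.8615 + 0.25·0.1385) ≈ 0.7133

0.713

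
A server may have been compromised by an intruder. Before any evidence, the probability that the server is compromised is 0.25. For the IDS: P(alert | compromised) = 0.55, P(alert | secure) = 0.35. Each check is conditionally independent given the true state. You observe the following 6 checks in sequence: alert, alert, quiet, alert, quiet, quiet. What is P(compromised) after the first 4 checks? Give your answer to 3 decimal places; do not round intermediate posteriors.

0.472

After 'alert': P(compromised) = 0.55·0.2500 / (0.55·0.2500 + 0.35·0.7500) ≈ 0.3438
After 'alert': P(compromised) = 0.55·0.3438 / (0.55·0.3438 + 0.35·0.6562) ≈ 0.4515
After 'quiet': P(compromised) = 0.45·0.4515 / (0.45·0.4515 + 0.65·0.5485) ≈ 0.3630
After 'alert': P(compromised) = 0.55·0.3630 / (0.55·0.3630 + 0.35·0.6370) ≈ 0.4724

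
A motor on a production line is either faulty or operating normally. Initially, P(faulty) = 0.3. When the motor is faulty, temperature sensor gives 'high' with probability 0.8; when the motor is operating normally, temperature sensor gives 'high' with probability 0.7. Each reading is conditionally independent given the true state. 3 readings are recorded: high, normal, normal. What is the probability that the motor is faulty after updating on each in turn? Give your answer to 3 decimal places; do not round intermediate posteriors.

0.179

Each posterior becomes the prior for the next update.
After 'high': P(faulty) = 0.8·0.3000 / (0.8·0.3000 + 0.7·0.7000) ≈ 0.3288
After 'normal': P(faulty) = 0.2·0.3288 / (0.2·0.3288 + 0.3·0.6712) ≈ 0.2462
After 'normal': P(faulty) = 0.2·0.2462 / (0.2·0.2462 + 0.3·0.7538) ≈ 0.1788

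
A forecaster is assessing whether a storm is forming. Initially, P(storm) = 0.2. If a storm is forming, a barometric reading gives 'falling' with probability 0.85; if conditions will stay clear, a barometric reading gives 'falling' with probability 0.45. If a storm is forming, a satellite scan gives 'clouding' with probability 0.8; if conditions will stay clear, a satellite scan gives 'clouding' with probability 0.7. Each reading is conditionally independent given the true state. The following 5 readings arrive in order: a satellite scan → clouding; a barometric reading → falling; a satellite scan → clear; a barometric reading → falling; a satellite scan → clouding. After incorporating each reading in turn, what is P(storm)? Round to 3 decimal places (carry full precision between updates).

Apply Bayes' rule sequentially, carrying P(storm) forward.
After a satellite scan='clouding': P(storm) = 0.8·0.2000 / (0.8·0.2000 + 0.7·0.8000) ≈ 0.2222
After a barometric reading='falling': P(storm) = 0.85·0.2222 / (0.85·0.2222 + 0.45·0.7778) ≈ 0.3505
After a satellite scan='clear': P(storm) = 0.2·0.3505 / (0.2·0.3505 + 0.3·0.6495) ≈ 0.2646
After a barometric reading='falling': P(storm) = 0.85·0.2646 / (0.85·0.2646 + 0.45·0.7354) ≈ 0.4046
After a satellite scan='clouding': P(storm) = 0.8·0.4046 / (0.8·0.4046 + 0.7·0.5954) ≈ 0.4372

0.437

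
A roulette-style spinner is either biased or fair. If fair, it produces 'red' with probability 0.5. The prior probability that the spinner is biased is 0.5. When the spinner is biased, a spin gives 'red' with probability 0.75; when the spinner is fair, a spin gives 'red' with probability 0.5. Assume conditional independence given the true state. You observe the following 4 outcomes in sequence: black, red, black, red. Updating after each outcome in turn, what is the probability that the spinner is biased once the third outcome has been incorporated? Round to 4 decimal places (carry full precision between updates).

After 'black': P(biased) = 0.25·0.5000 / (0.25·0.5000 + 0.5·0.5000) ≈ 0.3333
After 'red': P(biased) = 0.75·0.3333 / (0.75·0.3333 + 0.5·0.6667) ≈ 0.4286
After 'black': P(biased) = 0.25·0.4286 / (0.25·0.4286 + 0.5·0.5714) ≈ 0.2727

0.2727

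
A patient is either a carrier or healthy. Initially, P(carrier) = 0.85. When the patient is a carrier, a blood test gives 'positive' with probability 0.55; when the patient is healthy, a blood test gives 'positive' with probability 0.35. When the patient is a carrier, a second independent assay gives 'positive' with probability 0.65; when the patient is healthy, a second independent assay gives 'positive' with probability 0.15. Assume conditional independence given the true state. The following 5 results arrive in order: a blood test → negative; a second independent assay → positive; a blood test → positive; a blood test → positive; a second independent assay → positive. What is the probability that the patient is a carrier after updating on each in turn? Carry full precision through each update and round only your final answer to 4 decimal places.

0.9945

Each posterior becomes the prior for the next update.
After a blood test='negative': P(carrier) = 0.45·0.8500 / (0.45·0.8500 + 0.65·0.1500) ≈ 0.7969
After a second independent assay='positive': P(carrier) = 0.65·0.7969 / (0.65·0.7969 + 0.15·0.2031) ≈ 0.9444
After a blood test='positive': P(carrier) = 0.55·0.9444 / (0.55·0.9444 + 0.35·0.0556) ≈ 0.9639
After a blood test='positive': P(carrier) = 0.55·0.9639 / (0.55·0.9639 + 0.35·0.0361) ≈ 0.9767
After a second independent assay='positive': P(carrier) = 0.65·0.9767 / (0.65·0.9767 + 0.15·0.0233) ≈ 0.9945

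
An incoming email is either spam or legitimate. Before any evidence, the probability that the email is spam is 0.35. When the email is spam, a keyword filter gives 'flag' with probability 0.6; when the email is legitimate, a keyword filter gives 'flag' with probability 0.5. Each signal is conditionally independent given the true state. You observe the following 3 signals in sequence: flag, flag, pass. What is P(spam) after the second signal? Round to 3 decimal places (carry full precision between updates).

After 'flag': P(spam) = 0.6·0.3500 / (0.6·0.3500 + 0.5·0.6500) ≈ 0.3925
After 'flag': P(spam) = 0.6·0.3925 / (0.6·0.3925 + 0.5·0.6075) ≈ 0.4367

0.437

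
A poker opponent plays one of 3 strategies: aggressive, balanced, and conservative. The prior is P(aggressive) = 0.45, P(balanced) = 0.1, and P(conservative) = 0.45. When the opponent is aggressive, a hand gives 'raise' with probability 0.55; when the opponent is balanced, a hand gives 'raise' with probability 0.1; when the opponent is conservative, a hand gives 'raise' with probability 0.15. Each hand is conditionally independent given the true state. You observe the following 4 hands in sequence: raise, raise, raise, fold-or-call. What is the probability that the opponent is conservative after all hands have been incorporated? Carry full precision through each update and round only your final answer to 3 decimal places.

0.037

After 'raise': normaliser = 0.55·0.4500 + 0.1·0.1000 + 0.15·0.4500; P(aggressive) ≈ 0.7615, P(balanced) ≈ 0.0308, P(conservative) ≈ 0.2077
After 'raise': normaliser = 0.55·0.7615 + 0.1·0.0308 + 0.15·0.2077; P(aggressive) ≈ 0.9244, P(balanced) ≈ 0.0068, P(conservative) ≈ 0.0688
After 'raise': normaliser = 0.55·0.9244 + 0.1·0.0068 + 0.15·0.0688; P(aggressive) ≈ 0.9788, P(balanced) ≈ 0.0013, P(conservative) ≈ 0.0199
After 'fold-or-call': normaliser = 0.45·0.9788 + 0.9·0.0013 + 0.85·0.0199; P(aggressive) ≈ 0.9606, P(balanced) ≈ 0.0026, P(conservative) ≈ 0.0368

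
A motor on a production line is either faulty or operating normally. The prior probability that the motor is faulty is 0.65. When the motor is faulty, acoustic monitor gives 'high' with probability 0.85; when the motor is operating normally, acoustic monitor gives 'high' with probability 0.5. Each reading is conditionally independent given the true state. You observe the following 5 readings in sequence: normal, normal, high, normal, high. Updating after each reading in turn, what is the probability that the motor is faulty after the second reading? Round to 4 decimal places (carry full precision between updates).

After 'normal': P(faulty) = 0.15·0.6500 / (0.15·0.6500 + 0.5·0.3500) ≈ 0.3578
After 'normal': P(faulty) = 0.15·0.3578 / (0.15·0.3578 + 0.5·0.6422) ≈ 0.1432

0.1432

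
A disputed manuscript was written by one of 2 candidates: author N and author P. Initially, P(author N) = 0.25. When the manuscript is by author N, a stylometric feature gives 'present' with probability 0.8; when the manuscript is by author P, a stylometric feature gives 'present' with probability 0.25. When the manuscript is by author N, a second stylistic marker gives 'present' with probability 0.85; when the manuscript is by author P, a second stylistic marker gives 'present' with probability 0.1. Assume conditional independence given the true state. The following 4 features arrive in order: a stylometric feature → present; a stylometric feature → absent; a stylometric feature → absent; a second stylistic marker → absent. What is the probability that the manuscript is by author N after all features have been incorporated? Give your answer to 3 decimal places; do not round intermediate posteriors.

0.012

After a stylometric feature='present': P(author N) = 0.8·0.2500 / (0.8·0.2500 + 0.25·0.7500) ≈ 0.5161
After a stylometric feature='absent': P(author N) = 0.2·0.5161 / (0.2·0.5161 + 0.75·0.4839) ≈ 0.2215
After a stylometric feature='absent': P(author N) = 0.2·0.2215 / (0.2·0.2215 + 0.75·0.7785) ≈ 0.0705
After a second stylistic marker='absent': P(author N) = 0.15·0.0705 / (0.15·0.0705 + 0.9·0.9295) ≈ 0.0125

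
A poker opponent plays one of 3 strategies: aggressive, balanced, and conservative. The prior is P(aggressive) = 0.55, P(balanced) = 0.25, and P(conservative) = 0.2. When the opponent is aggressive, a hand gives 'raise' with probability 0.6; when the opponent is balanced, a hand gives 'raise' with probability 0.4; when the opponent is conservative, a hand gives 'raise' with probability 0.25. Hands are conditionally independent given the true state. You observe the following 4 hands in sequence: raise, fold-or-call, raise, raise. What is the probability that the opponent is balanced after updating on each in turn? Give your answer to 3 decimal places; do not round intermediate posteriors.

After 'raise': normaliser = 0.6·0.5500 + 0.4·0.2500 + 0.25·0.2000; P(aggressive) ≈ 0.6875, P(balanced) ≈ 0.2083, P(conservative) ≈ 0.1042
After 'fold-or-call': normaliser = 0.4·0.6875 + 0.6·0.2083 + 0.75·0.1042; P(aggressive) ≈ 0.5752, P(balanced) ≈ 0.2614, P(conservative) ≈ 0.1634
After 'raise': normaliser = 0.6·0.5752 + 0.4·0.2614 + 0.25·0.1634; P(aggressive) ≈ 0.7035, P(balanced) ≈ 0.2132, P(conservative) ≈ 0.0833
After 'raise': normaliser = 0.6·0.7035 + 0.4·0.2132 + 0.25·0.0833; P(aggressive) ≈ 0.7991, P(balanced) ≈ 0.1614, P(conservative) ≈ 0.0394

0.161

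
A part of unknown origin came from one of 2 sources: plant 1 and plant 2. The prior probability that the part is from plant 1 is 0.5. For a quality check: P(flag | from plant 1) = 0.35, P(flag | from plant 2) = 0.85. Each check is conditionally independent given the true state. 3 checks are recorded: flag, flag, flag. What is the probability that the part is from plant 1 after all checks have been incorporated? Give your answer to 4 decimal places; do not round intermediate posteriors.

Apply Bayes' rule sequentially, carrying P(plant 1) forward.
After 'flag': P(plant 1) = 0.35·0.5000 / (0.35·0.5000 + 0.85·0.5000) ≈ 0.2917
After 'flag': P(plant 1) = 0.35·0.2917 / (0.35·0.2917 + 0.85·0.7083) ≈ 0.1450
After 'flag': P(plant 1) = 0.35·0.1450 / (0.35·0.1450 + 0.85·0.8550) ≈ 0.0653

0.0653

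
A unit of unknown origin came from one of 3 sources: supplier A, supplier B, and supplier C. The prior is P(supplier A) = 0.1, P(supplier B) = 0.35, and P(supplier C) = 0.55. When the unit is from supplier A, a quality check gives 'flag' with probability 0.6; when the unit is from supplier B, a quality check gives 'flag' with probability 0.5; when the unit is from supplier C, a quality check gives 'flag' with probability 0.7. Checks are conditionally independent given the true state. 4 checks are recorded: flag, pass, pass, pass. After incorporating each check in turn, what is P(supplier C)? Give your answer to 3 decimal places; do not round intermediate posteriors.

0.288

Each posterior becomes the prior for the next update.
After 'flag': normaliser = 0.6·0.1000 + 0.5·0.3500 + 0.7·0.5500; P(supplier A) ≈ 0.0968, P(supplier B) ≈ 0.2823, P(supplier C) ≈ 0.6210
After 'pass': normaliser = 0.4·0.0968 + 0.5·0.2823 + 0.3·0.6210; P(supplier A) ≈ 0.1057, P(supplier B) ≈ 0.3855, P(supplier C) ≈ 0.5088
After 'pass': normaliser = 0.4·0.1057 + 0.5·0.3855 + 0.3·0.5088; P(supplier A) ≈ 0.1091, P(supplier B) ≈ 0.4972, P(supplier C) ≈ 0.3937
After 'pass': normaliser = 0.4·0.1091 + 0.5·0.4972 + 0.3·0.3937; P(supplier A) ≈ 0.1063, P(supplier B) ≈ 0.6058, P(supplier C) ≈ 0.2879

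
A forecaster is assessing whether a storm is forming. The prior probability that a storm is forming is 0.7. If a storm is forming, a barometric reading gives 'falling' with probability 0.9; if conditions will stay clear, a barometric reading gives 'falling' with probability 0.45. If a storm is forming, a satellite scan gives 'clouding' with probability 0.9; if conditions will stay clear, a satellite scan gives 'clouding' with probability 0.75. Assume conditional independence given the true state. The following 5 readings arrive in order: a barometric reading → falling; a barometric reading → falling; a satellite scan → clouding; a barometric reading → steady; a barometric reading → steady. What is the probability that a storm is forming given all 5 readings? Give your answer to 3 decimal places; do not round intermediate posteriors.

After a barometric reading='falling': P(storm) = 0.9·0.7000 / (0.9·0.7000 + 0.45·0.3000) ≈ 0.8235
After a barometric reading='falling': P(storm) = 0.9·0.8235 / (0.9·0.8235 + 0.45·0.1765) ≈ 0.9032
After a satellite scan='clouding': P(storm) = 0.9·0.9032 / (0.9·0.9032 + 0.75·0.0968) ≈ 0.9180
After a barometric reading='steady': P(storm) = 0.1·0.9180 / (0.1·0.9180 + 0.55·0.0820) ≈ 0.6707
After a barometric reading='steady': P(storm) = 0.1·0.6707 / (0.1·0.6707 + 0.55·0.3293) ≈ 0.2702

0.270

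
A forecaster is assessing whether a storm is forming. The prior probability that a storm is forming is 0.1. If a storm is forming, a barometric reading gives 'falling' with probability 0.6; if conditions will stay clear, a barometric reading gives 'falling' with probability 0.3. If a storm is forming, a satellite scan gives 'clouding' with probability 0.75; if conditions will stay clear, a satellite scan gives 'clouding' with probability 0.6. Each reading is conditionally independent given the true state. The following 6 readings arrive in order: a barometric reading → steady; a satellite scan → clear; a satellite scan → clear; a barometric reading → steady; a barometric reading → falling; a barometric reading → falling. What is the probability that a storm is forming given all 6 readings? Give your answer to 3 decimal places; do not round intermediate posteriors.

0.054

Each posterior becomes the prior for the next update.
After a barometric reading='steady': P(storm) = 0.4·0.1000 / (0.4·0.1000 + 0.7·0.9000) ≈ 0.0597
After a satellite scan='clear': P(storm) = 0.25·0.0597 / (0.25·0.0597 + 0.4·0.9403) ≈ 0.0382
After a satellite scan='clear': P(storm) = 0.25·0.0382 / (0.25·0.0382 + 0.4·0.9618) ≈ 0.0242
After a barometric reading='steady': P(storm) = 0.4·0.0242 / (0.4·0.0242 + 0.7·0.9758) ≈ 0.0140
After a barometric reading='falling': P(storm) = 0.6·0.0140 / (0.6·0.0140 + 0.3·0.9860) ≈ 0.0276
After a barometric reading='falling': P(storm) = 0.6·0.0276 / (0.6·0.0276 + 0.3·0.9724) ≈ 0.0536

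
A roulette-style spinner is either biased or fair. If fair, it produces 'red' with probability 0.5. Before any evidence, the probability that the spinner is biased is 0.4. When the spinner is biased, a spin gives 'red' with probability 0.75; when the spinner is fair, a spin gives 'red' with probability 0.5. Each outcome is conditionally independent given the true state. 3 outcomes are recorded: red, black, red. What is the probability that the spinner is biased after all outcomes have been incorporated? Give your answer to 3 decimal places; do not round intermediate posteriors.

Each posterior becomes the prior for the next update.
After 'red': P(biased) = 0.75·0.4000 / (0.75·0.4000 + 0.5·0.6000) ≈ 0.5000
After 'black': P(biased) = 0.25·0.5000 / (0.25·0.5000 + 0.5·0.5000) ≈ 0.3333
After 'red': P(biased) = 0.75·0.3333 / (0.75·0.3333 + 0.5·0.6667) ≈ 0.4286

0.429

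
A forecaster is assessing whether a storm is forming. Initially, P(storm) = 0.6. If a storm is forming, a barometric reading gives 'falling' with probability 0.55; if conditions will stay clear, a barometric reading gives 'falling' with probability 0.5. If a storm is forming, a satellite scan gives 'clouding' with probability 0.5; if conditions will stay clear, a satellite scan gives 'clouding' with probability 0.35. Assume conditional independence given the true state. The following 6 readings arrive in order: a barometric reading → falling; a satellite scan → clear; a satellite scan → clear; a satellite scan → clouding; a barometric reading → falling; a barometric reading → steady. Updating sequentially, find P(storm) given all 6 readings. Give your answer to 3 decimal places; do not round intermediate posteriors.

0.580

Apply Bayes' rule sequentially, carrying P(storm) forward.
After a barometric reading='falling': P(storm) = 0.55·0.6000 / (0.55·0.6000 + 0.5·0.4000) ≈ 0.6226
After a satellite scan='clear': P(storm) = 0.5·0.6226 / (0.5·0.6226 + 0.65·0.3774) ≈ 0.5593
After a satellite scan='clear': P(storm) = 0.5·0.5593 / (0.5·0.5593 + 0.65·0.4407) ≈ 0.4940
After a satellite scan='clouding': P(storm) = 0.5·0.4940 / (0.5·0.4940 + 0.35·0.5060) ≈ 0.5824
After a barometric reading='falling': P(storm) = 0.55·0.5824 / (0.55·0.5824 + 0.5·0.4176) ≈ 0.6054
After a barometric reading='steady': P(storm) = 0.45·0.6054 / (0.45·0.6054 + 0.5·0.3946) ≈ 0.5800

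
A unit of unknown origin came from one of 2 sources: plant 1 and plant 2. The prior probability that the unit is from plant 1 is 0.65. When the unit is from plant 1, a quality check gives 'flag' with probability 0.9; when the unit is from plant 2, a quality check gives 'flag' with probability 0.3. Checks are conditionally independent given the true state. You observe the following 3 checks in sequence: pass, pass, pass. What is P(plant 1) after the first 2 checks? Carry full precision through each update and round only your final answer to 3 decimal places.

After 'pass': P(plant 1) = 0.1·0.6500 / (0.1·0.6500 + 0.7·0.3500) ≈ 0.2097
After 'pass': P(plant 1) = 0.1·0.2097 / (0.1·0.2097 + 0.7·0.7903) ≈ 0.0365

0.037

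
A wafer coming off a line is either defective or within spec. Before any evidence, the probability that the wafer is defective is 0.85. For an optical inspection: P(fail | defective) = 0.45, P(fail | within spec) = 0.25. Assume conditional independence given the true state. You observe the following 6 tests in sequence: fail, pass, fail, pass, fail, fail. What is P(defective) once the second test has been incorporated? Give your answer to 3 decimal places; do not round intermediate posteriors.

0.882

After 'fail': P(defective) = 0.45·0.8500 / (0.45·0.8500 + 0.25·0.1500) ≈ 0.9107
After 'pass': P(defective) = 0.55·0.9107 / (0.55·0.9107 + 0.75·0.0893) ≈ 0.8821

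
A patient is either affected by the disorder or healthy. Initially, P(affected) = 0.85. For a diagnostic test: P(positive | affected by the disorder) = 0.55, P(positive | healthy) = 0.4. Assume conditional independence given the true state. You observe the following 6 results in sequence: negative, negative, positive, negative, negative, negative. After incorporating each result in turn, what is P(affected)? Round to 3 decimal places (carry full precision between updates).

0.649

After 'negative': P(affected) = 0.45·0.8500 / (0.45·0.8500 + 0.6·0.1500) ≈ 0.8095
After 'negative': P(affected) = 0.45·0.8095 / (0.45·0.8095 + 0.6·0.1905) ≈ 0.7612
After 'positive': P(affected) = 0.55·0.7612 / (0.55·0.7612 + 0.4·0.2388) ≈ 0.8142
After 'negative': P(affected) = 0.45·0.8142 / (0.45·0.8142 + 0.6·0.1858) ≈ 0.7667
After 'negative': P(affected) = 0.45·0.7667 / (0.45·0.7667 + 0.6·0.2333) ≈ 0.7114
After 'negative': P(affected) = 0.45·0.7114 / (0.45·0.7114 + 0.6·0.2886) ≈ 0.6490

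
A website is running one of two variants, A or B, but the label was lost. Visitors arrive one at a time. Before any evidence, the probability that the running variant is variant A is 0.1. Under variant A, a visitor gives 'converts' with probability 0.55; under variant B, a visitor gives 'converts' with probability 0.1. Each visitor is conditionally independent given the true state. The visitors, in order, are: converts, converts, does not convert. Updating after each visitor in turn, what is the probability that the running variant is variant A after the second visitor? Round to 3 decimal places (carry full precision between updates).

0.771

Apply Bayes' rule sequentially, carrying P(A) forward.
After 'converts': P(A) = 0.55·0.1000 / (0.55·0.1000 + 0.1·0.9000) ≈ 0.3793
After 'converts': P(A) = 0.55·0.3793 / (0.55·0.3793 + 0.1·0.6207) ≈ 0.7707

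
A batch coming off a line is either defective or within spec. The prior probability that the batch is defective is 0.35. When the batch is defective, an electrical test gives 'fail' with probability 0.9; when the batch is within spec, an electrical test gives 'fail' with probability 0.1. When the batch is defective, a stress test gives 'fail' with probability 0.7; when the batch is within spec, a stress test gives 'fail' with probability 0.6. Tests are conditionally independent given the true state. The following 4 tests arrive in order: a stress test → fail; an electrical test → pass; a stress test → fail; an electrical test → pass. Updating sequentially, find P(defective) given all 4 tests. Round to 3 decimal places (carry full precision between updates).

Each posterior becomes the prior for the next update.
After a stress test='fail': P(defective) = 0.7·0.3500 / (0.7·0.3500 + 0.6·0.6500) ≈ 0.3858
After an electrical test='pass': P(defective) = 0.1·0.3858 / (0.1·0.3858 + 0.9·0.6142) ≈ 0.0652
After a stress test='fail': P(defective) = 0.7·0.0652 / (0.7·0.0652 + 0.6·0.9348) ≈ 0.0753
After an electrical test='pass': P(defective) = 0.1·0.0753 / (0.1·0.0753 + 0.9·0.9247) ≈ 0.0090

0.009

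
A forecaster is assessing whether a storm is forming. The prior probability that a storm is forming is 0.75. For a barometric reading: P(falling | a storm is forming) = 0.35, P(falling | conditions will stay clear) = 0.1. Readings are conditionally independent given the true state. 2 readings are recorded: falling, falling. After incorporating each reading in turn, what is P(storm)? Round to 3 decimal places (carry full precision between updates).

0.974

Apply Bayes' rule sequentially, carrying P(storm) forward.
After 'falling': P(storm) = 0.35·0.7500 / (0.35·0.7500 + 0.1·0.2500) ≈ 0.9130
After 'falling': P(storm) = 0.35·0.9130 / (0.35·0.9130 + 0.1·0.0870) ≈ 0.9735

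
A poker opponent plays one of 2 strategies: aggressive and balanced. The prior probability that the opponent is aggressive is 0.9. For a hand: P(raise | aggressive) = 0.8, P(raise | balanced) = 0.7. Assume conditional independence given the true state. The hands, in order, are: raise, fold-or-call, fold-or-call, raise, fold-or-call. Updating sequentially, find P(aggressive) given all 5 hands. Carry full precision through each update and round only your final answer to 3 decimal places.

Apply Bayes' rule sequentially, carrying P(aggressive) forward.
After 'raise': P(aggressive) = 0.8·0.9000 / (0.8·0.9000 + 0.7·0.1000) ≈ 0.9114
After 'fold-or-call': P(aggressive) = 0.2·0.9114 / (0.2·0.9114 + 0.3·0.0886) ≈ 0.8727
After 'fold-or-call': P(aggressive) = 0.2·0.8727 / (0.2·0.8727 + 0.3·0.1273) ≈ 0.8205
After 'raise': P(aggressive) = 0.8·0.8205 / (0.8·0.8205 + 0.7·0.1795) ≈ 0.8393
After 'fold-or-call': P(aggressive) = 0.2·0.8393 / (0.2·0.8393 + 0.3·0.1607) ≈ 0.7769

0.777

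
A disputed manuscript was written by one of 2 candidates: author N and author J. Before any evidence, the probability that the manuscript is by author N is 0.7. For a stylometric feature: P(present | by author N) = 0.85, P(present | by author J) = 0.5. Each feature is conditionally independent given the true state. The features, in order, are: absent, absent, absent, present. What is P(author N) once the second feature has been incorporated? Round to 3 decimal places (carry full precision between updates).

0.174

Apply Bayes' rule sequentially, carrying P(author N) forward.
After 'absent': P(author N) = 0.15·0.7000 / (0.15·0.7000 + 0.5·0.3000) ≈ 0.4118
After 'absent': P(author N) = 0.15·0.4118 / (0.15·0.4118 + 0.5·0.5882) ≈ 0.1736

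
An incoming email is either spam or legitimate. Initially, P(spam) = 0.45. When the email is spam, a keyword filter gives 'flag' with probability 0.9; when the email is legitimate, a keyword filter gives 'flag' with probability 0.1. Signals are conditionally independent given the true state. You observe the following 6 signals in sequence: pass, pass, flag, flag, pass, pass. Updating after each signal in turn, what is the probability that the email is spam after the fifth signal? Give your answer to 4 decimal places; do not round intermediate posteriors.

0.0833

Each posterior becomes the prior for the next update.
After 'pass': P(spam) = 0.1·0.4500 / (0.1·0.4500 + 0.9·0.5500) ≈ 0.0833
After 'pass': P(spam) = 0.1·0.0833 / (0.1·0.0833 + 0.9·0.9167) ≈ 0.0100
After 'flag': P(spam) = 0.9·0.0100 / (0.9·0.0100 + 0.1·0.9900) ≈ 0.0833
After 'flag': P(spam) = 0.9·0.0833 / (0.9·0.0833 + 0.1·0.9167) ≈ 0.4500
After 'pass': P(spam) = 0.1·0.4500 / (0.1·0.4500 + 0.9·0.5500) ≈ 0.0833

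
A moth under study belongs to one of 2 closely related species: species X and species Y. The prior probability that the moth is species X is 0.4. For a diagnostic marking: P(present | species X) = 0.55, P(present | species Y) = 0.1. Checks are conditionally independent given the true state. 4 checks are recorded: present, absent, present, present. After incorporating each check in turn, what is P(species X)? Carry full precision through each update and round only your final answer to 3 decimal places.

0.982

After 'present': P(species X) = 0.55·0.4000 / (0.55·0.4000 + 0.1·0.6000) ≈ 0.7857
After 'absent': P(species X) = 0.45·0.7857 / (0.45·0.7857 + 0.9·0.2143) ≈ 0.6471
After 'present': P(species X) = 0.55·0.6471 / (0.55·0.6471 + 0.1·0.3529) ≈ 0.9098
After 'present': P(species X) = 0.55·0.9098 / (0.55·0.9098 + 0.1·0.0902) ≈ 0.9823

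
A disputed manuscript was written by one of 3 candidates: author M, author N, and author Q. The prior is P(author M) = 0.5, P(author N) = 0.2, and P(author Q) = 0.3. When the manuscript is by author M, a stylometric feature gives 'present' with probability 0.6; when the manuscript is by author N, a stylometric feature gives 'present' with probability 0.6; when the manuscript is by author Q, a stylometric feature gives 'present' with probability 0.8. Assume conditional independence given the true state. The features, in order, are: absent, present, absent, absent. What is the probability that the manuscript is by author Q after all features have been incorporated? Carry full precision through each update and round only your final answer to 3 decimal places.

0.067

Each posterior becomes the prior for the next update.
After 'absent': normaliser = 0.4·0.5000 + 0.4·0.2000 + 0.2·0.3000; P(author M) ≈ 0.5882, P(author N) ≈ 0.2353, P(author Q) ≈ 0.1765
After 'present': normaliser = 0.6·0.5882 + 0.6·0.2353 + 0.8·0.1765; P(author M) ≈ 0.5556, P(author N) ≈ 0.2222, P(author Q) ≈ 0.2222
After 'absent': normaliser = 0.4·0.5556 + 0.4·0.2222 + 0.2·0.2222; P(author M) ≈ 0.6250, P(author N) ≈ 0.2500, P(author Q) ≈ 0.1250
After 'absent': normaliser = 0.4·0.6250 + 0.4·0.2500 + 0.2·0.1250; P(author M) ≈ 0.6667, P(author N) ≈ 0.2667, P(author Q) ≈ 0.0667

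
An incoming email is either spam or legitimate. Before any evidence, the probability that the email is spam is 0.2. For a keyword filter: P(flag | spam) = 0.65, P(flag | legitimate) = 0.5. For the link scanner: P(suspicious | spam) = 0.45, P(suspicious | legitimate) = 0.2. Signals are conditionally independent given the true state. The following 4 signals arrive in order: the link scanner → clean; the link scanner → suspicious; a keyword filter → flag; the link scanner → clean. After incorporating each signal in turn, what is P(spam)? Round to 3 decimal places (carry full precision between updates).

0.257

After the link scanner='clean': P(spam) = 0.55·0.2000 / (0.55·0.2000 + 0.8·0.8000) ≈ 0.1467
After the link scanner='suspicious': P(spam) = 0.45·0.1467 / (0.45·0.1467 + 0.2·0.8533) ≈ 0.2789
After a keyword filter='flag': P(spam) = 0.65·0.2789 / (0.65·0.2789 + 0.5·0.7211) ≈ 0.3345
After the link scanner='clean': P(spam) = 0.55·0.3345 / (0.55·0.3345 + 0.8·0.6655) ≈ 0.2569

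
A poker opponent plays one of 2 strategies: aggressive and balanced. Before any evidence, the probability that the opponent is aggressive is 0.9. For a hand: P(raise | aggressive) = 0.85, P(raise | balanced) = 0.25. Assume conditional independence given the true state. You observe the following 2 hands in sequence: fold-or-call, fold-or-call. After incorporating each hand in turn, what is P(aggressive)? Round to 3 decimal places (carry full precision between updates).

0.265

After 'fold-or-call': P(aggressive) = 0.15·0.9000 / (0.15·0.9000 + 0.75·0.1000) ≈ 0.6429
After 'fold-or-call': P(aggressive) = 0.15·0.6429 / (0.15·0.6429 + 0.75·0.3571) ≈ 0.2647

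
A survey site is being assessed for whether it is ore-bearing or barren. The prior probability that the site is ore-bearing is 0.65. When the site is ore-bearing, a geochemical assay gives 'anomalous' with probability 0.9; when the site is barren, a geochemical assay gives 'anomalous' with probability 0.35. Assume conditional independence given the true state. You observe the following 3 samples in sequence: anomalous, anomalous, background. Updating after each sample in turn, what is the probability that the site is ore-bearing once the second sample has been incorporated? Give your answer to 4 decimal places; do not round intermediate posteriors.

Each posterior becomes the prior for the next update.
After 'anomalous': P(ore) = 0.9·0.6500 / (0.9·0.6500 + 0.35·0.3500) ≈ 0.8269
After 'anomalous': P(ore) = 0.9·0.8269 / (0.9·0.8269 + 0.35·0.1731) ≈ 0.9247

0.9247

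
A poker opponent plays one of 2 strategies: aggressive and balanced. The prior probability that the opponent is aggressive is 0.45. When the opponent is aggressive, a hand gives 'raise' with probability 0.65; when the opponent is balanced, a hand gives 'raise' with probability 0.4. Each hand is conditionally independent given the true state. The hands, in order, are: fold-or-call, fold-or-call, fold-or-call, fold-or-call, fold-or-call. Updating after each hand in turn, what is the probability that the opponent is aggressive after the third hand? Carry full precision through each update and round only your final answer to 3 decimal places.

0.140

Apply Bayes' rule sequentially, carrying P(aggressive) forward.
After 'fold-or-call': P(aggressive) = 0.35·0.4500 / (0.35·0.4500 + 0.6·0.5500) ≈ 0.3231
After 'fold-or-call': P(aggressive) = 0.35·0.3231 / (0.35·0.3231 + 0.6·0.6769) ≈ 0.2178
After 'fold-or-call': P(aggressive) = 0.35·0.2178 / (0.35·0.2178 + 0.6·0.7822) ≈ 0.1397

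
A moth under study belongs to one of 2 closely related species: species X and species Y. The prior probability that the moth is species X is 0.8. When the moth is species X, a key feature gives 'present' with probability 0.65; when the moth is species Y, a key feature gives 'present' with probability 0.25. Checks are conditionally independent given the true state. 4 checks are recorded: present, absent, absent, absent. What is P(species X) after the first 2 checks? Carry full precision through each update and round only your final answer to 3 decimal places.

After 'present': P(species X) = 0.65·0.8000 / (0.65·0.8000 + 0.25·0.2000) ≈ 0.9123
After 'absent': P(species X) = 0.35·0.9123 / (0.35·0.9123 + 0.75·0.0877) ≈ 0.8292

0.829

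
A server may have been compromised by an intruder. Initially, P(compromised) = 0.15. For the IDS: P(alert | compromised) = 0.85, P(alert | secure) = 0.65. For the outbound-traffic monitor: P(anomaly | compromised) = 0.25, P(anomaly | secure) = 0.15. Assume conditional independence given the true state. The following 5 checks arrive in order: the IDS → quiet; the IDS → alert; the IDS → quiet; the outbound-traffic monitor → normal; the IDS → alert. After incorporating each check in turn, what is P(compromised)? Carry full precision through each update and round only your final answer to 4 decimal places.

0.0466

After the IDS='quiet': P(compromised) = 0.15·0.1500 / (0.15·0.1500 + 0.35·0.8500) ≈ 0.0703
After the IDS='alert': P(compromised) = 0.85·0.0703 / (0.85·0.0703 + 0.65·0.9297) ≈ 0.0900
After the IDS='quiet': P(compromised) = 0.15·0.0900 / (0.15·0.0900 + 0.35·0.9100) ≈ 0.0407
After the outbound-traffic monitor='normal': P(compromised) = 0.75·0.0407 / (0.75·0.0407 + 0.85·0.9593) ≈ 0.0361
After the IDS='alert': P(compromised) = 0.85·0.0361 / (0.85·0.0361 + 0.65·0.9639) ≈ 0.0466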